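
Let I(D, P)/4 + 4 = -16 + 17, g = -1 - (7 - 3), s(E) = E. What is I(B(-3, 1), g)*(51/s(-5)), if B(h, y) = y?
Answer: 612/5 ≈ 122.40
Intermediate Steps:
g = -5 (g = -1 - 1*4 = -1 - 4 = -5)
I(D, P) = -12 (I(D, P) = -16 + 4*(-16 + 17) = -16 + 4*1 = -16 + 4 = -12)
I(B(-3, 1), g)*(51/s(-5)) = -612/(-5) = -612*(-1)/5 = -12*(-51/5) = 612/5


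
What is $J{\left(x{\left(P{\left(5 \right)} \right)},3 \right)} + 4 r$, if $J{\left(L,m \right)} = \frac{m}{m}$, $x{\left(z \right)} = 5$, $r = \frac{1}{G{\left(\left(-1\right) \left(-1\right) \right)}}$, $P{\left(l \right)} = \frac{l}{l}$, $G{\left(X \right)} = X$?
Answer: $5$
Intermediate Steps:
$P{\left(l \right)} = 1$
$r = 1$ ($r = \frac{1}{\left(-1\right) \left(-1\right)} = 1^{-1} = 1$)
$J{\left(L,m \right)} = 1$
$J{\left(x{\left(P{\left(5 \right)} \right)},3 \right)} + 4 r = 1 + 4 \cdot 1 = 1 + 4 = 5$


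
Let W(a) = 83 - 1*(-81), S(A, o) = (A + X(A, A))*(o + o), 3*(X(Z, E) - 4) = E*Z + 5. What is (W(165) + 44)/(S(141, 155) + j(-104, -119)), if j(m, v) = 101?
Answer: 48/484601 ≈ 9.9051e-5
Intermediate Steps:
X(Z, E) = 17/3 + E*Z/3 (X(Z, E) = 4 + (E*Z + 5)/3 = 4 + (5 + E*Z)/3 = 4 + (5/3 + E*Z/3) = 17/3 + E*Z/3)
S(A, o) = 2*o*(17/3 + A + A²/3) (S(A, o) = (A + (17/3 + A*A/3))*(o + o) = (A + (17/3 + A²/3))*(2*o) = (17/3 + A + A²/3)*(2*o) = 2*o*(17/3 + A + A²/3))
W(a) = 164 (W(a) = 83 + 81 = 164)
(W(165) + 44)/(S(141, 155) + j(-104, -119)) = (164 + 44)/((⅔)*155*(17 + 141² + 3*141) + 101) = 208/((⅔)*155*(17 + 19881 + 423) + 101) = 208/((⅔)*155*20321 + 101) = 208/(6299510/3 + 101) = 208/(6299813/3) = 208*(3/6299813) = 48/484601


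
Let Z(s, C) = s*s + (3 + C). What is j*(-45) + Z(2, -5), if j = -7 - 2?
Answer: 407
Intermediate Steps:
Z(s, C) = 3 + C + s² (Z(s, C) = s² + (3 + C) = 3 + C + s²)
j = -9
j*(-45) + Z(2, -5) = -9*(-45) + (3 - 5 + 2²) = 405 + (3 - 5 + 4) = 405 + 2 = 407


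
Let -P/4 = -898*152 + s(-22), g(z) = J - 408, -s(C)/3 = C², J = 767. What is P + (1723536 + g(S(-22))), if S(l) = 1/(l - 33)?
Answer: 2275687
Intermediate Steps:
s(C) = -3*C²
S(l) = 1/(-33 + l)
g(z) = 359 (g(z) = 767 - 408 = 359)
P = 551792 (P = -4*(-898*152 - 3*(-22)²) = -4*(-136496 - 3*484) = -4*(-136496 - 1452) = -4*(-137948) = 551792)
P + (1723536 + g(S(-22))) = 551792 + (1723536 + 359) = 551792 + 1723895 = 2275687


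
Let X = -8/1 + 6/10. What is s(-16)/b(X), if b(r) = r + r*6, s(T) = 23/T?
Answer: 115/4144 ≈ 0.027751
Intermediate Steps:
X = -37/5 (X = -8*1 + 6*(⅒) = -8 + ⅗ = -37/5 ≈ -7.4000)
b(r) = 7*r (b(r) = r + 6*r = 7*r)
s(-16)/b(X) = (23/(-16))/((7*(-37/5))) = (23*(-1/16))/(-259/5) = -23/16*(-5/259) = 115/4144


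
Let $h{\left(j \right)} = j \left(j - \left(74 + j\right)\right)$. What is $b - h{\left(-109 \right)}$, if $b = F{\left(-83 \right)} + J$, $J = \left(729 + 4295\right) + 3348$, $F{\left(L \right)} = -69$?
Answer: $237$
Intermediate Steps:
$h{\left(j \right)} = - 74 j$ ($h{\left(j \right)} = j \left(-74\right) = - 74 j$)
$J = 8372$ ($J = 5024 + 3348 = 8372$)
$b = 8303$ ($b = -69 + 8372 = 8303$)
$b - h{\left(-109 \right)} = 8303 - \left(-74\right) \left(-109\right) = 8303 - 8066 = 237$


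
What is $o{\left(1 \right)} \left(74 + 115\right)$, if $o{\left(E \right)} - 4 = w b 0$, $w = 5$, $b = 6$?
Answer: $756$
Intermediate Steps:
$o{\left(E \right)} = 4$ ($o{\left(E \right)} = 4 + 5 \cdot 6 \cdot 0 = 4 + 30 \cdot 0 = 4 + 0 = 4$)
$o{\left(1 \right)} \left(74 + 115\right) = 4 \left(74 + 115\right) = 4 \cdot 189 = 756$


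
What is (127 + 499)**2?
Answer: 391876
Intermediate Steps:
(127 + 499)**2 = 626**2 = 391876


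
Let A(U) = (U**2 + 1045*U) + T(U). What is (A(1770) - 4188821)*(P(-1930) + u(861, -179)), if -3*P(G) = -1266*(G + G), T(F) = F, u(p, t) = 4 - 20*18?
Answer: -1296087428724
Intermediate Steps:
u(p, t) = -356 (u(p, t) = 4 - 360 = -356)
P(G) = 844*G (P(G) = -(-422)*(G + G) = -(-422)*2*G = -(-844)*G = 844*G)
A(U) = U**2 + 1046*U (A(U) = (U**2 + 1045*U) + U = U**2 + 1046*U)
(A(1770) - 4188821)*(P(-1930) + u(861, -179)) = (1770*(1046 + 1770) - 4188821)*(844*(-1930) - 356) = (1770*2816 - 4188821)*(-1628920 - 356) = (4984320 - 4188821)*(-1629276) = 795499*(-1629276) = -1296087428724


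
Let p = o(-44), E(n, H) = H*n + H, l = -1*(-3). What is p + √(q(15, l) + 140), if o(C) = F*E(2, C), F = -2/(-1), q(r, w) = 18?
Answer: -264 + √158 ≈ -251.43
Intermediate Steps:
l = 3
E(n, H) = H + H*n
F = 2 (F = -2*(-1) = 2)
o(C) = 6*C (o(C) = 2*(C*(1 + 2)) = 2*(C*3) = 2*(3*C) = 6*C)
p = -264 (p = 6*(-44) = -264)
p + √(q(15, l) + 140) = -264 + √(18 + 140) = -264 + √158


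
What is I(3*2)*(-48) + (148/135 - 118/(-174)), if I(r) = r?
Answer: -1120573/3915 ≈ -286.23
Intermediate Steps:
I(3*2)*(-48) + (148/135 - 118/(-174)) = (3*2)*(-48) + (148/135 - 118/(-174)) = 6*(-48) + (148*(1/135) - 118*(-1/174)) = -288 + (148/135 + 59/87) = -288 + 6947/3915 = -1120573/3915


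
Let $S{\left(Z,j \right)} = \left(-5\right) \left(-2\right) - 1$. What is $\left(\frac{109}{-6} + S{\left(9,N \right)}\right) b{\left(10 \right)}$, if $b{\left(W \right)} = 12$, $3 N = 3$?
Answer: $-110$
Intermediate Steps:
$N = 1$ ($N = \frac{1}{3} \cdot 3 = 1$)
$S{\left(Z,j \right)} = 9$ ($S{\left(Z,j \right)} = 10 - 1 = 9$)
$\left(\frac{109}{-6} + S{\left(9,N \right)}\right) b{\left(10 \right)} = \left(\frac{109}{-6} + 9\right) 12 = \left(109 \left(- \frac{1}{6}\right) + 9\right) 12 = \left(- \frac{109}{6} + 9\right) 12 = \left(- \frac{55}{6}\right) 12 = -110$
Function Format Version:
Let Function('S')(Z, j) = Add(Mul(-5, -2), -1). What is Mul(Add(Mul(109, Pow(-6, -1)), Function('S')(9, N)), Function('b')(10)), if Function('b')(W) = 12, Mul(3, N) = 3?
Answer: -110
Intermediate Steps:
N = 1 (N = Mul(Rational(1, 3), 3) = 1)
Function('S')(Z, j) = 9 (Function('S')(Z, j) = Add(10, -1) = 9)
Mul(Add(Mul(109, Pow(-6, -1)), Function('S')(9, N)), Function('b')(10)) = Mul(Add(Mul(109, Pow(-6, -1)), 9), 12) = Mul(Add(Mul(109, Rational(-1, 6)), 9), 12) = Mul(Add(Rational(-109, 6), 9), 12) = Mul(Rational(-55, 6), 12) = -110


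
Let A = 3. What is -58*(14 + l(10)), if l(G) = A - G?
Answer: -406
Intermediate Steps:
l(G) = 3 - G
-58*(14 + l(10)) = -58*(14 + (3 - 1*10)) = -58*(14 + (3 - 10)) = -58*(14 - 7) = -58*7 = -406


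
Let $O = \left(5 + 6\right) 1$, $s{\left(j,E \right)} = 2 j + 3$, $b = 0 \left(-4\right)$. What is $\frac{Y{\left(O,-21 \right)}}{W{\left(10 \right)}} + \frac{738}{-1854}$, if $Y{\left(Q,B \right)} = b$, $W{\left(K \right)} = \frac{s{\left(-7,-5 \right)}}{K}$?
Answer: $- \frac{41}{103} \approx -0.39806$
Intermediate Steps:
$b = 0$
$s{\left(j,E \right)} = 3 + 2 j$
$O = 11$ ($O = 11 \cdot 1 = 11$)
$W{\left(K \right)} = - \frac{11}{K}$ ($W{\left(K \right)} = \frac{3 + 2 \left(-7\right)}{K} = \frac{3 - 14}{K} = - \frac{11}{K}$)
$Y{\left(Q,B \right)} = 0$
$\frac{Y{\left(O,-21 \right)}}{W{\left(10 \right)}} + \frac{738}{-1854} = \frac{0}{\left(-11\right) \frac{1}{10}} + \frac{738}{-1854} = \frac{0}{\left(-11\right) \frac{1}{10}} + 738 \left(- \frac{1}{1854}\right) = \frac{0}{- \frac{11}{10}} - \frac{41}{103} = 0 \left(- \frac{10}{11}\right) - \frac{41}{103} = 0 - \frac{41}{103} = - \frac{41}{103}$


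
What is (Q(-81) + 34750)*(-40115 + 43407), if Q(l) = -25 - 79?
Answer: 114054632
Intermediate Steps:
Q(l) = -104
(Q(-81) + 34750)*(-40115 + 43407) = (-104 + 34750)*(-40115 + 43407) = 34646*3292 = 114054632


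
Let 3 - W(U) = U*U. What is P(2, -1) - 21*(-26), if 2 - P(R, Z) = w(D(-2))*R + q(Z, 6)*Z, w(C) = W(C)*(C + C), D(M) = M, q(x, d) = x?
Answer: 539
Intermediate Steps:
W(U) = 3 - U**2 (W(U) = 3 - U*U = 3 - U**2)
w(C) = 2*C*(3 - C**2) (w(C) = (3 - C**2)*(C + C) = (3 - C**2)*(2*C) = 2*C*(3 - C**2))
P(R, Z) = 2 - Z**2 - 4*R (P(R, Z) = 2 - ((2*(-2)*(3 - 1*(-2)**2))*R + Z*Z) = 2 - ((2*(-2)*(3 - 1*4))*R + Z**2) = 2 - ((2*(-2)*(3 - 4))*R + Z**2) = 2 - ((2*(-2)*(-1))*R + Z**2) = 2 - (4*R + Z**2) = 2 - (Z**2 + 4*R) = 2 + (-Z**2 - 4*R) = 2 - Z**2 - 4*R)
P(2, -1) - 21*(-26) = (2 - 1*(-1)**2 - 4*2) - 21*(-26) = (2 - 1*1 - 8) + 546 = (2 - 1 - 8) + 546 = -7 + 546 = 539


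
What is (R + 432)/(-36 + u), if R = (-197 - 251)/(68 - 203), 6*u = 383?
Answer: 117536/7515 ≈ 15.640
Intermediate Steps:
u = 383/6 (u = (⅙)*383 = 383/6 ≈ 63.833)
R = 448/135 (R = -448/(-135) = -448*(-1/135) = 448/135 ≈ 3.3185)
(R + 432)/(-36 + u) = (448/135 + 432)/(-36 + 383/6) = 58768/(135*(167/6)) = (58768/135)*(6/167) = 117536/7515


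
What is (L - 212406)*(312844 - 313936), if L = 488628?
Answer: -301634424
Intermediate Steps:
(L - 212406)*(312844 - 313936) = (488628 - 212406)*(312844 - 313936) = 276222*(-1092) = -301634424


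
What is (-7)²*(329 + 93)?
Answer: 20678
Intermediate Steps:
(-7)²*(329 + 93) = 49*422 = 20678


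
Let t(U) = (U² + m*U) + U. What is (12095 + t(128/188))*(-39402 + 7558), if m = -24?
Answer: -849734435228/2209 ≈ -3.8467e+8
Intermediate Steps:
t(U) = U² - 23*U (t(U) = (U² - 24*U) + U = U² - 23*U)
(12095 + t(128/188))*(-39402 + 7558) = (12095 + (128/188)*(-23 + 128/188))*(-39402 + 7558) = (12095 + (128*(1/188))*(-23 + 128*(1/188)))*(-31844) = (12095 + 32*(-23 + 32/47)/47)*(-31844) = (12095 + (32/47)*(-1049/47))*(-31844) = (12095 - 33568/2209)*(-31844) = (26684287/2209)*(-31844) = -849734435228/2209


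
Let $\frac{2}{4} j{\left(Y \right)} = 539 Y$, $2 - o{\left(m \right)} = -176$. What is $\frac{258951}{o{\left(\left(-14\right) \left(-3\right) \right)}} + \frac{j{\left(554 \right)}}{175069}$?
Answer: $\frac{45440596355}{31162282} \approx 1458.2$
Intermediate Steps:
$o{\left(m \right)} = 178$ ($o{\left(m \right)} = 2 - -176 = 2 + 176 = 178$)
$j{\left(Y \right)} = 1078 Y$ ($j{\left(Y \right)} = 2 \cdot 539 Y = 1078 Y$)
$\frac{258951}{o{\left(\left(-14\right) \left(-3\right) \right)}} + \frac{j{\left(554 \right)}}{175069} = \frac{258951}{178} + \frac{1078 \cdot 554}{175069} = 258951 \cdot \frac{1}{178} + 597212 \cdot \frac{1}{175069} = \frac{258951}{178} + \frac{597212}{175069} = \frac{45440596355}{31162282}$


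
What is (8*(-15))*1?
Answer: -120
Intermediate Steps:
(8*(-15))*1 = -120*1 = -120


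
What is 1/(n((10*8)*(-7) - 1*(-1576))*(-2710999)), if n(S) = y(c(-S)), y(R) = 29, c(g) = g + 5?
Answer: -1/78618971 ≈ -1.2720e-8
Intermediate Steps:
c(g) = 5 + g
n(S) = 29
1/(n((10*8)*(-7) - 1*(-1576))*(-2710999)) = 1/(29*(-2710999)) = (1/29)*(-1/2710999) = -1/78618971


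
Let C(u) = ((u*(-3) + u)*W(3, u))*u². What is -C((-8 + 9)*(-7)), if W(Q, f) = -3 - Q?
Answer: 4116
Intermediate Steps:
C(u) = 12*u³ (C(u) = ((u*(-3) + u)*(-3 - 1*3))*u² = ((-3*u + u)*(-3 - 3))*u² = (-2*u*(-6))*u² = (12*u)*u² = 12*u³)
-C((-8 + 9)*(-7)) = -12*((-8 + 9)*(-7))³ = -12*(1*(-7))³ = -12*(-7)³ = -12*(-343) = -1*(-4116) = 4116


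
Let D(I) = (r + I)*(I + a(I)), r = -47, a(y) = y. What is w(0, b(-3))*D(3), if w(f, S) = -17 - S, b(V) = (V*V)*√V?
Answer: 4488 + 2376*I*√3 ≈ 4488.0 + 4115.4*I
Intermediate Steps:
b(V) = V^(5/2) (b(V) = V²*√V = V^(5/2))
D(I) = 2*I*(-47 + I) (D(I) = (-47 + I)*(I + I) = (-47 + I)*(2*I) = 2*I*(-47 + I))
w(0, b(-3))*D(3) = (-17 - (-3)^(5/2))*(2*3*(-47 + 3)) = (-17 - 9*I*√3)*(2*3*(-44)) = (-17 - 9*I*√3)*(-264) = 4488 + 2376*I*√3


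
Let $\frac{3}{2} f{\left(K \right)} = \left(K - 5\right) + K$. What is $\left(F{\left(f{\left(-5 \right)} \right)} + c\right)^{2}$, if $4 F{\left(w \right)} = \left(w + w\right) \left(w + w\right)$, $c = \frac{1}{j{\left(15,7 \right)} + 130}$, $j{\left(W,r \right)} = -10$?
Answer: $\frac{144024001}{14400} \approx 10002.0$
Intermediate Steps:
$c = \frac{1}{120}$ ($c = \frac{1}{-10 + 130} = \frac{1}{120} \approx 0.0083333$)
$f{\left(K \right)} = - \frac{10}{3} + \frac{4 K}{3}$ ($f{\left(K \right)} = \frac{2 \left(\left(K - 5\right) + K\right)}{3} = \frac{2 \left(\left(-5 + K\right) + K\right)}{3} = \frac{2 \left(-5 + 2 K\right)}{3} = - \frac{10}{3} + \frac{4 K}{3}$)
$F{\left(w \right)} = w^{2}$ ($F{\left(w \right)} = \frac{\left(w + w\right) \left(w + w\right)}{4} = \frac{2 w 2 w}{4} = \frac{4 w^{2}}{4} = w^{2}$)
$\left(F{\left(f{\left(-5 \right)} \right)} + c\right)^{2} = \left(\left(- \frac{10}{3} + \frac{4}{3} \left(-5\right)\right)^{2} + \frac{1}{120}\right)^{2} = \left(\left(- \frac{10}{3} - \frac{20}{3}\right)^{2} + \frac{1}{120}\right)^{2} = \left(\left(-10\right)^{2} + \frac{1}{120}\right)^{2} = \left(100 + \frac{1}{120}\right)^{2} = \left(\frac{12001}{120}\right)^{2} = \frac{144024001}{14400}$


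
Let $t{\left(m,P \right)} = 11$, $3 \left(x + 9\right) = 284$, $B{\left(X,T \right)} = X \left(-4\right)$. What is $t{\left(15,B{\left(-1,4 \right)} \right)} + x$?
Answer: $\frac{290}{3} \approx 96.667$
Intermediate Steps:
$B{\left(X,T \right)} = - 4 X$
$x = \frac{257}{3}$ ($x = -9 + \frac{1}{3} \cdot 284 = -9 + \frac{284}{3} = \frac{257}{3} \approx 85.667$)
$t{\left(15,B{\left(-1,4 \right)} \right)} + x = 11 + \frac{257}{3} = \frac{290}{3}$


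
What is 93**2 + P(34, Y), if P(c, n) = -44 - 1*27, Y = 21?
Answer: 8578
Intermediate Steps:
P(c, n) = -71 (P(c, n) = -44 - 27 = -71)
93**2 + P(34, Y) = 93**2 - 71 = 8649 - 71 = 8578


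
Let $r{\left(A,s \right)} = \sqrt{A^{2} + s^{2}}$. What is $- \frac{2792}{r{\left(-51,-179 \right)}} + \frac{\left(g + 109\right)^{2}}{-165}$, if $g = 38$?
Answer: $- \frac{7203}{55} - \frac{1396 \sqrt{34642}}{17321} \approx -145.96$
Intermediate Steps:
$- \frac{2792}{r{\left(-51,-179 \right)}} + \frac{\left(g + 109\right)^{2}}{-165} = - \frac{2792}{\sqrt{\left(-51\right)^{2} + \left(-179\right)^{2}}} + \frac{\left(38 + 109\right)^{2}}{-165} = - \frac{2792}{\sqrt{2601 + 32041}} + 147^{2} \left(- \frac{1}{165}\right) = - \frac{2792}{\sqrt{34642}} + 21609 \left(- \frac{1}{165}\right) = - 2792 \frac{\sqrt{34642}}{34642} - \frac{7203}{55} = - \frac{1396 \sqrt{34642}}{17321} - \frac{7203}{55} = - \frac{7203}{55} - \frac{1396 \sqrt{34642}}{17321}$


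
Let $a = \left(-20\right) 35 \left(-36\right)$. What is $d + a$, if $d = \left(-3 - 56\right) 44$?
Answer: $22604$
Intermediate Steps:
$d = -2596$ ($d = \left(-59\right) 44 = -2596$)
$a = 25200$ ($a = \left(-700\right) \left(-36\right) = 25200$)
$d + a = -2596 + 25200 = 22604$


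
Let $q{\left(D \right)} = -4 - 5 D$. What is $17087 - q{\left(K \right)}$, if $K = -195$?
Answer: $16116$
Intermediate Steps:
$17087 - q{\left(K \right)} = 17087 - \left(-4 - -975\right) = 17087 - \left(-4 + 975\right) = 17087 - 971 = 16116$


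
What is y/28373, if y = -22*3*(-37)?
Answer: 2442/28373 ≈ 0.086068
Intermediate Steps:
y = 2442 (y = -66*(-37) = 2442)
y/28373 = 2442/28373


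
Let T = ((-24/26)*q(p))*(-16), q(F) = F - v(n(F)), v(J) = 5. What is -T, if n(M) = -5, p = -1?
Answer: 1152/13 ≈ 88.615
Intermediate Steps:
q(F) = -5 + F (q(F) = F - 1*5 = F - 5 = -5 + F)
T = -1152/13 (T = ((-24/26)*(-5 - 1))*(-16) = (-24*1/26*(-6))*(-16) = -12/13*(-6)*(-16) = (72/13)*(-16) = -1152/13 ≈ -88.615)
-T = -1*(-1152/13) = 1152/13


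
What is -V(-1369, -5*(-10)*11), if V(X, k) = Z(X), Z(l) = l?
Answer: 1369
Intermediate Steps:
V(X, k) = X
-V(-1369, -5*(-10)*11) = -1*(-1369) = 1369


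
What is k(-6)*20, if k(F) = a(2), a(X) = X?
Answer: 40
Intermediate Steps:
k(F) = 2
k(-6)*20 = 2*20 = 40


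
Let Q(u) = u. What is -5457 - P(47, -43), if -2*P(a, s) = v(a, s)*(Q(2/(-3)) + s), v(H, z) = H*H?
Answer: -322121/6 ≈ -53687.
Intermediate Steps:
v(H, z) = H²
P(a, s) = -a²*(-⅔ + s)/2 (P(a, s) = -a²*(2/(-3) + s)/2 = -a²*(2*(-⅓) + s)/2 = -a²*(-⅔ + s)/2)
-5457 - P(47, -43) = -5457 - 47²*(2 - 3*(-43))/6 = -5457 - 2209*(2 + 129)/6 = -5457 - 2209*131/6 = -5457 - 1*289379/6 = -5457 - 289379/6 = -322121/6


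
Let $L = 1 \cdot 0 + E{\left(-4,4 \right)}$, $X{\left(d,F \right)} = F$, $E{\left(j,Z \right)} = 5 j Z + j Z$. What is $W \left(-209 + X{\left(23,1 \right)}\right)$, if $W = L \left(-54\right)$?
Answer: $-1078272$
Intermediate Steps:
$E{\left(j,Z \right)} = 6 Z j$ ($E{\left(j,Z \right)} = 5 Z j + Z j = 6 Z j$)
$L = -96$ ($L = 1 \cdot 0 + 6 \cdot 4 \left(-4\right) = 0 - 96 = -96$)
$W = 5184$ ($W = \left(-96\right) \left(-54\right) = 5184$)
$W \left(-209 + X{\left(23,1 \right)}\right) = 5184 \left(-209 + 1\right) = 5184 \left(-208\right) = -1078272$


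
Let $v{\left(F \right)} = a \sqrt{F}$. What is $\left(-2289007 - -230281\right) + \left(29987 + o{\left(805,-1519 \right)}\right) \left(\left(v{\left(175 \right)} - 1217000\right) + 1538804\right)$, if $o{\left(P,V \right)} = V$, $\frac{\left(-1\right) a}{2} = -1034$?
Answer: $9159057546 + 294359120 \sqrt{7} \approx 9.9379 \cdot 10^{9}$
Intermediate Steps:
$a = 2068$ ($a = \left(-2\right) \left(-1034\right) = 2068$)
$v{\left(F \right)} = 2068 \sqrt{F}$
$\left(-2289007 - -230281\right) + \left(29987 + o{\left(805,-1519 \right)}\right) \left(\left(v{\left(175 \right)} - 1217000\right) + 1538804\right) = \left(-2289007 - -230281\right) + \left(29987 - 1519\right) \left(\left(2068 \sqrt{175} - 1217000\right) + 1538804\right) = \left(-2289007 + 230281\right) + 28468 \left(\left(2068 \cdot 5 \sqrt{7} - 1217000\right) + 1538804\right) = -2058726 + 28468 \left(\left(10340 \sqrt{7} - 1217000\right) + 1538804\right) = -2058726 + 28468 \left(\left(-1217000 + 10340 \sqrt{7}\right) + 1538804\right) = -2058726 + 28468 \left(321804 + 10340 \sqrt{7}\right) = -2058726 + \left(9161116272 + 294359120 \sqrt{7}\right) = 9159057546 + 294359120 \sqrt{7}$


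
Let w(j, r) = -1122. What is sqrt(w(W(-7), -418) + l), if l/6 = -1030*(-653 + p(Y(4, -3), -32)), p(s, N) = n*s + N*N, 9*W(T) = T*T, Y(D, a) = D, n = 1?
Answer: I*sqrt(2318622) ≈ 1522.7*I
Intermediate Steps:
W(T) = T**2/9 (W(T) = (T*T)/9 = T**2/9)
p(s, N) = s + N**2 (p(s, N) = 1*s + N*N = s + N**2)
l = -2317500 (l = 6*(-1030*(-653 + (4 + (-32)**2))) = 6*(-1030*(-653 + (4 + 1024))) = 6*(-1030*(-653 + 1028)) = 6*(-1030*375) = 6*(-386250) = -2317500)
sqrt(w(W(-7), -418) + l) = sqrt(-1122 - 2317500) = sqrt(-2318622) = I*sqrt(2318622)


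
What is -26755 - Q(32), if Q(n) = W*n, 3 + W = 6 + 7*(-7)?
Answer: -25283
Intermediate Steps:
W = -46 (W = -3 + (6 + 7*(-7)) = -3 + (6 - 49) = -3 - 43 = -46)
Q(n) = -46*n
-26755 - Q(32) = -26755 - (-46)*32 = -26755 - 1*(-1472) = -26755 + 1472 = -25283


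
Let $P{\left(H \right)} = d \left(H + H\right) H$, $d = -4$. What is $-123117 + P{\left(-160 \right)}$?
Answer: $-327917$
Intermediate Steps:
$P{\left(H \right)} = - 8 H^{2}$ ($P{\left(H \right)} = - 4 \left(H + H\right) H = - 4 \cdot 2 H H = - 8 H H = - 8 H^{2}$)
$-123117 + P{\left(-160 \right)} = -123117 - 8 \left(-160\right)^{2} = -123117 - 204800 = -327917$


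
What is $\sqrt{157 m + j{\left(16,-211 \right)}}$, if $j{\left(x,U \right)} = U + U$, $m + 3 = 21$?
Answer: $2 \sqrt{601} \approx 49.031$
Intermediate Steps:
$m = 18$ ($m = -3 + 21 = 18$)
$j{\left(x,U \right)} = 2 U$
$\sqrt{157 m + j{\left(16,-211 \right)}} = \sqrt{157 \cdot 18 + 2 \left(-211\right)} = \sqrt{2826 - 422} = \sqrt{2404} = 2 \sqrt{601}$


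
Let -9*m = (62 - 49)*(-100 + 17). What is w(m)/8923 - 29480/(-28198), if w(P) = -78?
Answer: 130425298/125805377 ≈ 1.0367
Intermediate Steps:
m = 1079/9 (m = -(62 - 49)*(-100 + 17)/9 = -13*(-83)/9 = -⅑*(-1079) = 1079/9 ≈ 119.89)
w(m)/8923 - 29480/(-28198) = -78/8923 - 29480/(-28198) = -78*1/8923 - 29480*(-1/28198) = -78/8923 + 14740/14099 = 130425298/125805377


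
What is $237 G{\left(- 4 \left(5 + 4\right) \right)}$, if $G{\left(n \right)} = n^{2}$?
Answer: $307152$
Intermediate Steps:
$237 G{\left(- 4 \left(5 + 4\right) \right)} = 237 \left(- 4 \left(5 + 4\right)\right)^{2} = 237 \left(\left(-4\right) 9\right)^{2} = 237 \left(-36\right)^{2} = 237 \cdot 1296 = 307152$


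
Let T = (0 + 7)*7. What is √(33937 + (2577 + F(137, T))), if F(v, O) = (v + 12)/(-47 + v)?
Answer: √32864090/30 ≈ 191.09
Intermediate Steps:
T = 49 (T = 7*7 = 49)
F(v, O) = (12 + v)/(-47 + v)
√(33937 + (2577 + F(137, T))) = √(33937 + (2577 + (12 + 137)/(-47 + 137))) = √(33937 + (2577 + 149/90)) = √(33937 + 232079/90) = √(3286409/90) = √32864090/30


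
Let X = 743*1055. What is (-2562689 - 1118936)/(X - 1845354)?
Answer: 3681625/1061489 ≈ 3.4684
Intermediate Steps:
X = 783865
(-2562689 - 1118936)/(X - 1845354) = (-2562689 - 1118936)/(783865 - 1845354) = -3681625/(-1061489) = -3681625*(-1/1061489) = 3681625/1061489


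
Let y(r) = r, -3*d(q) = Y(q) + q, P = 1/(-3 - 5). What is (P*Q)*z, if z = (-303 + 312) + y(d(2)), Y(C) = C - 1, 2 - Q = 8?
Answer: 6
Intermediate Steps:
Q = -6 (Q = 2 - 1*8 = 2 - 8 = -6)
Y(C) = -1 + C
P = -⅛ (P = 1/(-8) = -⅛ ≈ -0.12500)
d(q) = ⅓ - 2*q/3 (d(q) = -((-1 + q) + q)/3 = -(-1 + 2*q)/3 = ⅓ - 2*q/3)
z = 8 (z = (-303 + 312) + (⅓ - ⅔*2) = 9 + (⅓ - 4/3) = 9 - 1 = 8)
(P*Q)*z = -⅛*(-6)*8 = (¾)*8 = 6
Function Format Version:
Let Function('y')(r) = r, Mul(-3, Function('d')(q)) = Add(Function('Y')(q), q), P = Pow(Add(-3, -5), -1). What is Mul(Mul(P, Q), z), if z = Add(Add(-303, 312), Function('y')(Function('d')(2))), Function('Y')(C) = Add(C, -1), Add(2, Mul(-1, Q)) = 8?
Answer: 6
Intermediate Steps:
Q = -6 (Q = Add(2, Mul(-1, 8)) = Add(2, -8) = -6)
Function('Y')(C) = Add(-1, C)
P = Rational(-1, 8) (P = Pow(-8, -1) = Rational(-1, 8) ≈ -0.12500)
Function('d')(q) = Add(Rational(1, 3), Mul(Rational(-2, 3), q)) (Function('d')(q) = Mul(Rational(-1, 3), Add(Add(-1, q), q)) = Mul(Rational(-1, 3), Add(-1, Mul(2, q))) = Add(Rational(1, 3), Mul(Rational(-2, 3), q)))
z = 8 (z = Add(Add(-303, 312), Add(Rational(1, 3), Mul(Rational(-2, 3), 2))) = Add(9, Add(Rational(1, 3), Rational(-4, 3))) = Add(9, -1) = 8)
Mul(Mul(P, Q), z) = Mul(Mul(Rational(-1, 8), -6), 8) = Mul(Rational(3, 4), 8) = 6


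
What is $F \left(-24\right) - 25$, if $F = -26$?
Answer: $599$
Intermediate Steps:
$F \left(-24\right) - 25 = \left(-26\right) \left(-24\right) - 25 = 624 - 25 = 599$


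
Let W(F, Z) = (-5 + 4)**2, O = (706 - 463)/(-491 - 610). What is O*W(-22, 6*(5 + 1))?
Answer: -81/367 ≈ -0.22071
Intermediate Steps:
O = -81/367 (O = 243/(-1101) = 243*(-1/1101) = -81/367 ≈ -0.22071)
W(F, Z) = 1 (W(F, Z) = (-1)**2 = 1)
O*W(-22, 6*(5 + 1)) = -81/367*1 = -81/367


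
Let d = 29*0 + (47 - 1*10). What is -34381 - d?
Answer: -34418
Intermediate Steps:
d = 37 (d = 0 + (47 - 10) = 0 + 37 = 37)
-34381 - d = -34381 - 1*37 = -34381 - 37 = -34418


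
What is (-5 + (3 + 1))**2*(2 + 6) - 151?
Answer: -143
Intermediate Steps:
(-5 + (3 + 1))**2*(2 + 6) - 151 = (-5 + 4)**2*8 - 151 = (-1)**2*8 - 151 = 1*8 - 151 = 8 - 151 = -143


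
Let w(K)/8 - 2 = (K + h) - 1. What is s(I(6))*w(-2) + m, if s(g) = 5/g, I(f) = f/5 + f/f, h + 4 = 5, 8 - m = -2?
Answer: 10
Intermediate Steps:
m = 10 (m = 8 - 1*(-2) = 8 + 2 = 10)
h = 1 (h = -4 + 5 = 1)
I(f) = 1 + f/5 (I(f) = f*(⅕) + 1 = f/5 + 1 = 1 + f/5)
w(K) = 16 + 8*K (w(K) = 16 + 8*((K + 1) - 1) = 16 + 8*((1 + K) - 1) = 16 + 8*K)
s(I(6))*w(-2) + m = (5/(1 + (⅕)*6))*(16 + 8*(-2)) + 10 = (5/(1 + 6/5))*(16 - 16) + 10 = (5/(11/5))*0 + 10 = (5*(5/11))*0 + 10 = (25/11)*0 + 10 = 0 + 10 = 10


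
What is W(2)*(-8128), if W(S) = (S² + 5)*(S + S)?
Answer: -292608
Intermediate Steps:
W(S) = 2*S*(5 + S²) (W(S) = (5 + S²)*(2*S) = 2*S*(5 + S²))
W(2)*(-8128) = (2*2*(5 + 2²))*(-8128) = (2*2*(5 + 4))*(-8128) = (2*2*9)*(-8128) = 36*(-8128) = -292608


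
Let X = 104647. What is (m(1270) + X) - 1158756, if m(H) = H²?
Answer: 558791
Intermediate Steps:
(m(1270) + X) - 1158756 = (1270² + 104647) - 1158756 = (1612900 + 104647) - 1158756 = 1717547 - 1158756 = 558791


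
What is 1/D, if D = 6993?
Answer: 1/6993 ≈ 0.00014300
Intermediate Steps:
1/D = 1/6993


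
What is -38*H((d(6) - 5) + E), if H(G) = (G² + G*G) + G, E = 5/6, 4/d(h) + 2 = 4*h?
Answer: -1149310/1089 ≈ -1055.4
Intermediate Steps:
d(h) = 4/(-2 + 4*h)
E = ⅚ (E = 5*(⅙) = ⅚ ≈ 0.83333)
H(G) = G + 2*G² (H(G) = (G² + G²) + G = 2*G² + G = G + 2*G²)
-38*H((d(6) - 5) + E) = -38*((2/(-1 + 2*6) - 5) + ⅚)*(1 + 2*((2/(-1 + 2*6) - 5) + ⅚)) = -38*((2/(-1 + 12) - 5) + ⅚)*(1 + 2*((2/(-1 + 12) - 5) + ⅚)) = -38*((2/11 - 5) + ⅚)*(1 + 2*((2/11 - 5) + ⅚)) = -38*(-53/11 + ⅚)*(1 + 2*(-53/11 + ⅚)) = -(-4997)*(1 + 2*(-263/66))/33 = -(-4997)*(1 - 263/33)/33 = -(-4997)*(-230)/(33*33) = -38*30245/1089 = -1149310/1089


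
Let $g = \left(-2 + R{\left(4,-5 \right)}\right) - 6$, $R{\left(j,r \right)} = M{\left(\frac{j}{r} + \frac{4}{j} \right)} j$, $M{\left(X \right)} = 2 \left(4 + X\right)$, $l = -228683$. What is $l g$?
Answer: $- \frac{29271424}{5} \approx -5.8543 \cdot 10^{6}$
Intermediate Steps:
$M{\left(X \right)} = 8 + 2 X$
$R{\left(j,r \right)} = j \left(8 + \frac{8}{j} + \frac{2 j}{r}\right)$ ($R{\left(j,r \right)} = \left(8 + 2 \left(\frac{j}{r} + \frac{4}{j}\right)\right) j = \left(8 + 2 \left(\frac{4}{j} + \frac{j}{r}\right)\right) j = \left(8 + \left(\frac{8}{j} + \frac{2 j}{r}\right)\right) j = \left(8 + \frac{8}{j} + \frac{2 j}{r}\right) j = j \left(8 + \frac{8}{j} + \frac{2 j}{r}\right)$)
$g = \frac{128}{5}$ ($g = \left(-2 + \left(8 + 8 \cdot 4 + \frac{2 \cdot 4^{2}}{-5}\right)\right) - 6 = \left(-2 + \left(8 + 32 + 2 \cdot 16 \left(- \frac{1}{5}\right)\right)\right) - 6 = \left(-2 + \left(8 + 32 - \frac{32}{5}\right)\right) - 6 = \left(-2 + \frac{168}{5}\right) - 6 = \frac{158}{5} - 6 = \frac{128}{5} \approx 25.6$)
$l g = \left(-228683\right) \frac{128}{5} = - \frac{29271424}{5}$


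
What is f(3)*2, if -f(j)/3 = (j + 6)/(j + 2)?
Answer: -54/5 ≈ -10.800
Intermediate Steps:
f(j) = -3*(6 + j)/(2 + j) (f(j) = -3*(j + 6)/(j + 2) = -3*(6 + j)/(2 + j))
f(3)*2 = (3*(-6 - 1*3)/(2 + 3))*2 = (3*(-6 - 3)/5)*2 = (3*(⅕)*(-9))*2 = -27/5*2 = -54/5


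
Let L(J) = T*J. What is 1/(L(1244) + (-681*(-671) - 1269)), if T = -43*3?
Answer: 1/295206 ≈ 3.3875e-6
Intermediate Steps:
T = -129
L(J) = -129*J
1/(L(1244) + (-681*(-671) - 1269)) = 1/(-129*1244 + (-681*(-671) - 1269)) = 1/(-160476 + (456951 - 1269)) = 1/(-160476 + 455682) = 1/295206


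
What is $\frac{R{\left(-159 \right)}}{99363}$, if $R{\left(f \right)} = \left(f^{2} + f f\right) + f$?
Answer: $\frac{16801}{33121} \approx 0.50726$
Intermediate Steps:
$R{\left(f \right)} = f + 2 f^{2}$ ($R{\left(f \right)} = \left(f^{2} + f^{2}\right) + f = 2 f^{2} + f = f + 2 f^{2}$)
$\frac{R{\left(-159 \right)}}{99363} = \frac{\left(-159\right) \left(1 + 2 \left(-159\right)\right)}{99363} = - 159 \left(1 - 318\right) \frac{1}{99363} = \left(-159\right) \left(-317\right) \frac{1}{99363} = 50403 \cdot \frac{1}{99363} = \frac{16801}{33121}$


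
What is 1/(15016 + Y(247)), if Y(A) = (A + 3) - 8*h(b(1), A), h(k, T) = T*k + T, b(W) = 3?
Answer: 1/7362 ≈ 0.00013583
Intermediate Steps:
h(k, T) = T + T*k
Y(A) = 3 - 31*A (Y(A) = (A + 3) - 8*A*(1 + 3) = (3 + A) - 8*A*4 = (3 + A) - 32*A = 3 - 31*A)
1/(15016 + Y(247)) = 1/(15016 + (3 - 31*247)) = 1/(15016 + (3 - 7657)) = 1/(15016 - 7654) = 1/7362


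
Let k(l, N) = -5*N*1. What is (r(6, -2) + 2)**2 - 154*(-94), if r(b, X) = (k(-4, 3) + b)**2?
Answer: 21365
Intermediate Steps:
k(l, N) = -5*N
r(b, X) = (-15 + b)**2 (r(b, X) = (-5*3 + b)**2 = (-15 + b)**2)
(r(6, -2) + 2)**2 - 154*(-94) = ((-15 + 6)**2 + 2)**2 - 154*(-94) = ((-9)**2 + 2)**2 + 14476 = (81 + 2)**2 + 14476 = 83**2 + 14476 = 6889 + 14476 = 21365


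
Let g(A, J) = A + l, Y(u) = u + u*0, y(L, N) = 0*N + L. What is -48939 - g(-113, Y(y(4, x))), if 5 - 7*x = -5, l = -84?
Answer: -48742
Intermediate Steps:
x = 10/7 (x = 5/7 - ⅐*(-5) = 5/7 + 5/7 = 10/7 ≈ 1.4286)
y(L, N) = L (y(L, N) = 0 + L = L)
Y(u) = u (Y(u) = u + 0 = u)
g(A, J) = -84 + A (g(A, J) = A - 84 = -84 + A)
-48939 - g(-113, Y(y(4, x))) = -48939 - (-84 - 113) = -48939 - 1*(-197) = -48939 + 197 = -48742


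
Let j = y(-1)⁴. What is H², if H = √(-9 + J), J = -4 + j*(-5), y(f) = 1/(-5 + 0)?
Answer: -1626/125 ≈ -13.008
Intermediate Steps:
y(f) = -⅕ (y(f) = 1/(-5) = -⅕)
j = 1/625 (j = (-⅕)⁴ = 1/625 ≈ 0.0016000)
J = -501/125 (J = -4 + (1/625)*(-5) = -4 - 1/125 = -501/125 ≈ -4.0080)
H = I*√8130/25 (H = √(-9 - 501/125) = √(-1626/125) = I*√8130/25 ≈ 3.6067*I)
H² = (I*√8130/25)² = -1626/125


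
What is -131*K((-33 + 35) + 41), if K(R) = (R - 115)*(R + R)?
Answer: 811152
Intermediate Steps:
K(R) = 2*R*(-115 + R) (K(R) = (-115 + R)*(2*R) = 2*R*(-115 + R))
-131*K((-33 + 35) + 41) = -262*((-33 + 35) + 41)*(-115 + ((-33 + 35) + 41)) = -262*(2 + 41)*(-115 + (2 + 41)) = -262*43*(-115 + 43) = -262*43*(-72) = -131*(-6192) = 811152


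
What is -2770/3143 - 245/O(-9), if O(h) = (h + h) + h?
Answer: 695245/84861 ≈ 8.1927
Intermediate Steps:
O(h) = 3*h (O(h) = 2*h + h = 3*h)
-2770/3143 - 245/O(-9) = -2770/3143 - 245/(3*(-9)) = -2770*1/3143 - 245/(-27) = -2770/3143 - 245*(-1/27) = -2770/3143 + 245/27 = 695245/84861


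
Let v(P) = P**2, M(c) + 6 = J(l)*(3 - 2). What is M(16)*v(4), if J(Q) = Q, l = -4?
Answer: -160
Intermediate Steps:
M(c) = -10 (M(c) = -6 - 4*(3 - 2) = -6 - 4*1 = -6 - 4 = -10)
M(16)*v(4) = -10*4**2 = -10*16 = -160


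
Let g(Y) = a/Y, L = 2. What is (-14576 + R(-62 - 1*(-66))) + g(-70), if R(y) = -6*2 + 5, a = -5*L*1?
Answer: -102080/7 ≈ -14583.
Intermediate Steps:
a = -10 (a = -5*2*1 = -10*1 = -10)
g(Y) = -10/Y
R(y) = -7 (R(y) = -12 + 5 = -7)
(-14576 + R(-62 - 1*(-66))) + g(-70) = (-14576 - 7) - 10/(-70) = -14583 - 10*(-1/70) = -14583 + 1/7 = -102080/7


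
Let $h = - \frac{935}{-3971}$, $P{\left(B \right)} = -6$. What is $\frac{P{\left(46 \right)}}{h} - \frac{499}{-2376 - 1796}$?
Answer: $- \frac{8994137}{354620} \approx -25.363$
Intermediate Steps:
$h = \frac{85}{361}$ ($h = \left(-935\right) \left(- \frac{1}{3971}\right) = \frac{85}{361} \approx 0.23546$)
$\frac{P{\left(46 \right)}}{h} - \frac{499}{-2376 - 1796} = - \frac{6}{\frac{85}{361}} - \frac{499}{-2376 - 1796} = \left(-6\right) \frac{361}{85} - \frac{499}{-4172} = - \frac{2166}{85} - - \frac{499}{4172} = - \frac{2166}{85} + \frac{499}{4172} = - \frac{8994137}{354620}$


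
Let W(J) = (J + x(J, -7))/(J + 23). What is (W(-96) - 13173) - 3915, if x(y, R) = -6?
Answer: -1247322/73 ≈ -17087.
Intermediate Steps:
W(J) = (-6 + J)/(23 + J) (W(J) = (J - 6)/(J + 23) = (-6 + J)/(23 + J))
(W(-96) - 13173) - 3915 = ((-6 - 96)/(23 - 96) - 13173) - 3915 = (-102/(-73) - 13173) - 3915 = (-1/73*(-102) - 13173) - 3915 = (102/73 - 13173) - 3915 = -961527/73 - 3915 = -1247322/73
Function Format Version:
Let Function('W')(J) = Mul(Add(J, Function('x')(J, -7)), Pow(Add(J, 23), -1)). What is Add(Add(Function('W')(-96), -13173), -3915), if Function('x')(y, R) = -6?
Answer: Rational(-1247322, 73) ≈ -17087.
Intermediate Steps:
Function('W')(J) = Mul(Pow(Add(23, J), -1), Add(-6, J)) (Function('W')(J) = Mul(Add(J, -6), Pow(Add(J, 23), -1)) = Mul(Add(-6, J), Pow(Add(23, J), -1)) = Mul(Pow(Add(23, J), -1), Add(-6, J)))
Add(Add(Function('W')(-96), -13173), -3915) = Add(Add(Mul(Pow(Add(23, -96), -1), Add(-6, -96)), -13173), -3915) = Add(Add(Mul(Pow(-73, -1), -102), -13173), -3915) = Add(Add(Mul(Rational(-1, 73), -102), -13173), -3915) = Add(Add(Rational(102, 73), -13173), -3915) = Add(Rational(-961527, 73), -3915) = Rational(-1247322, 73)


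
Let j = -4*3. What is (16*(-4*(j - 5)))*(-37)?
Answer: -40256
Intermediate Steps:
j = -12
(16*(-4*(j - 5)))*(-37) = (16*(-4*(-12 - 5)))*(-37) = (16*(-4*(-17)))*(-37) = (16*68)*(-37) = 1088*(-37) = -40256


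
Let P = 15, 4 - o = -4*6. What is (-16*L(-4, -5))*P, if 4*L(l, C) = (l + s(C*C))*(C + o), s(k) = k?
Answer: -28980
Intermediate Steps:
o = 28 (o = 4 - (-4)*6 = 4 - 1*(-24) = 4 + 24 = 28)
L(l, C) = (28 + C)*(l + C²)/4 (L(l, C) = ((l + C*C)*(C + 28))/4 = ((l + C²)*(28 + C))/4 = ((28 + C)*(l + C²))/4 = (28 + C)*(l + C²)/4)
(-16*L(-4, -5))*P = -16*(7*(-4) + 7*(-5)² + (¼)*(-5)³ + (¼)*(-5)*(-4))*15 = -16*(-28 + 7*25 + (¼)*(-125) + 5)*15 = -16*(-28 + 175 - 125/4 + 5)*15 = -16*483/4*15 = -1932*15 = -28980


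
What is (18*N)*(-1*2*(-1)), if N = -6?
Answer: -216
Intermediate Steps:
(18*N)*(-1*2*(-1)) = (18*(-6))*(-1*2*(-1)) = -(-216)*(-1) = -108*2 = -216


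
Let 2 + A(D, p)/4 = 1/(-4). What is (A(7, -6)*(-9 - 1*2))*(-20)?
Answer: -1980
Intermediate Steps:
A(D, p) = -9 (A(D, p) = -8 + 4/(-4) = -8 + 4*(-¼) = -8 - 1 = -9)
(A(7, -6)*(-9 - 1*2))*(-20) = -9*(-9 - 1*2)*(-20) = -9*(-9 - 2)*(-20) = -9*(-11)*(-20) = 99*(-20) = -1980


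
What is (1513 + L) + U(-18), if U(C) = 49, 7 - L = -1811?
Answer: 3380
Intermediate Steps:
L = 1818 (L = 7 - 1*(-1811) = 7 + 1811 = 1818)
(1513 + L) + U(-18) = (1513 + 1818) + 49 = 3331 + 49 = 3380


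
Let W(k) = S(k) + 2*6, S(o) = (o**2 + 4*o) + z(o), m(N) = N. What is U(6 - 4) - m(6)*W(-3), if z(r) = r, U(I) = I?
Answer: -34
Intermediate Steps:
S(o) = o**2 + 5*o (S(o) = (o**2 + 4*o) + o = o**2 + 5*o)
W(k) = 12 + k*(5 + k) (W(k) = k*(5 + k) + 2*6 = k*(5 + k) + 12 = 12 + k*(5 + k))
U(6 - 4) - m(6)*W(-3) = (6 - 4) - 6*(12 + (-3)**2 + 5*(-3)) = 2 - 6*(12 + 9 - 15) = 2 - 6*6 = 2 - 1*36 = 2 - 36 = -34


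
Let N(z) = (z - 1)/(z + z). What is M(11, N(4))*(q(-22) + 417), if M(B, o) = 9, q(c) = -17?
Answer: 3600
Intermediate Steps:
N(z) = (-1 + z)/(2*z) (N(z) = (-1 + z)/((2*z)) = (-1 + z)*(1/(2*z)) = (-1 + z)/(2*z))
M(11, N(4))*(q(-22) + 417) = 9*(-17 + 417) = 9*400 = 3600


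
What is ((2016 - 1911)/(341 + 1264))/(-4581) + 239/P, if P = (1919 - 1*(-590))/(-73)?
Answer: -8551961212/1229829003 ≈ -6.9538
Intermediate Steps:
P = -2509/73 (P = (1919 + 590)*(-1/73) = 2509*(-1/73) = -2509/73 ≈ -34.370)
((2016 - 1911)/(341 + 1264))/(-4581) + 239/P = ((2016 - 1911)/(341 + 1264))/(-4581) + 239/(-2509/73) = (105/1605)*(-1/4581) + 239*(-73/2509) = (105*(1/1605))*(-1/4581) - 17447/2509 = (7/107)*(-1/4581) - 17447/2509 = -7/490167 - 17447/2509 = -8551961212/1229829003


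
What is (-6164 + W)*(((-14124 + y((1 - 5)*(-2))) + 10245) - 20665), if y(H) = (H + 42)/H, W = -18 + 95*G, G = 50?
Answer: 35138058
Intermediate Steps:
W = 4732 (W = -18 + 95*50 = -18 + 4750 = 4732)
y(H) = (42 + H)/H
(-6164 + W)*(((-14124 + y((1 - 5)*(-2))) + 10245) - 20665) = (-6164 + 4732)*(((-14124 + (42 + (1 - 5)*(-2))/(((1 - 5)*(-2)))) + 10245) - 20665) = -1432*(((-14124 + (42 - 4*(-2))/((-4*(-2)))) + 10245) - 20665) = -1432*(((-14124 + (42 + 8)/8) + 10245) - 20665) = -1432*(((-14124 + (⅛)*50) + 10245) - 20665) = -1432*(((-14124 + 25/4) + 10245) - 20665) = -1432*((-56471/4 + 10245) - 20665) = -1432*(-15491/4 - 20665) = -1432*(-98151/4) = 35138058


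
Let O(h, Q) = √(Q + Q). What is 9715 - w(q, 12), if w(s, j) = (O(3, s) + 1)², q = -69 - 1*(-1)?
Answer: 9850 - 4*I*√34 ≈ 9850.0 - 23.324*I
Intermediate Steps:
O(h, Q) = √2*√Q (O(h, Q) = √(2*Q) = √2*√Q)
q = -68 (q = -69 + 1 = -68)
w(s, j) = (1 + √2*√s)² (w(s, j) = (√2*√s + 1)² = (1 + √2*√s)²)
9715 - w(q, 12) = 9715 - (1 + √2*√(-68))² = 9715 - (1 + √2*(2*I*√17))² = 9715 - (1 + 2*I*√34)²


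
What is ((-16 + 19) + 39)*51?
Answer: 2142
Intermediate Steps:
((-16 + 19) + 39)*51 = (3 + 39)*51 = 42*51 = 2142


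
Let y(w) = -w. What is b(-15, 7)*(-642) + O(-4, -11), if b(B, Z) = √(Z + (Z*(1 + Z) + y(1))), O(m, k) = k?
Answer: -11 - 642*√62 ≈ -5066.1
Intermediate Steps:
b(B, Z) = √(-1 + Z + Z*(1 + Z)) (b(B, Z) = √(Z + (Z*(1 + Z) - 1*1)) = √(Z + (Z*(1 + Z) - 1)) = √(Z + (-1 + Z*(1 + Z))) = √(-1 + Z + Z*(1 + Z)))
b(-15, 7)*(-642) + O(-4, -11) = √(-1 + 7² + 2*7)*(-642) - 11 = √(-1 + 49 + 14)*(-642) - 11 = √62*(-642) - 11 = -642*√62 - 11 = -11 - 642*√62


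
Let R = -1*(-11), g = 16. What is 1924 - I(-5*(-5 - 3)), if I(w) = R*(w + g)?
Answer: 1308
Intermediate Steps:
R = 11
I(w) = 176 + 11*w (I(w) = 11*(w + 16) = 11*(16 + w) = 176 + 11*w)
1924 - I(-5*(-5 - 3)) = 1924 - (176 + 11*(-5*(-5 - 3))) = 1924 - (176 + 11*(-5*(-8))) = 1924 - (176 + 11*40) = 1924 - (176 + 440) = 1924 - 1*616 = 1924 - 616 = 1308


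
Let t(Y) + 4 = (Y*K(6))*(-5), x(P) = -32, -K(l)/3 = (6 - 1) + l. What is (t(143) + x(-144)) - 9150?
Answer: 14409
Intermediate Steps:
K(l) = -15 - 3*l (K(l) = -3*((6 - 1) + l) = -3*(5 + l) = -15 - 3*l)
t(Y) = -4 + 165*Y (t(Y) = -4 + (Y*(-15 - 3*6))*(-5) = -4 + (Y*(-15 - 18))*(-5) = -4 + (Y*(-33))*(-5) = -4 - 33*Y*(-5) = -4 + 165*Y)
(t(143) + x(-144)) - 9150 = ((-4 + 165*143) - 32) - 9150 = ((-4 + 23595) - 32) - 9150 = (23591 - 32) - 9150 = 23559 - 9150 = 14409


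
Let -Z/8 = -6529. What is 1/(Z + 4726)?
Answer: 1/56958 ≈ 1.7557e-5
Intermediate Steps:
Z = 52232 (Z = -8*(-6529) = 52232)
1/(Z + 4726) = 1/(52232 + 4726) = 1/56958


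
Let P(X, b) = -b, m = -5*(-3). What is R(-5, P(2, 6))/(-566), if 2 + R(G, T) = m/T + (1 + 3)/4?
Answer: 7/1132 ≈ 0.0061837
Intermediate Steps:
m = 15
R(G, T) = -1 + 15/T (R(G, T) = -2 + (15/T + (1 + 3)/4) = -2 + (15/T + 4*(¼)) = -2 + (15/T + 1) = -2 + (1 + 15/T) = -1 + 15/T)
R(-5, P(2, 6))/(-566) = ((15 - (-1)*6)/((-1*6)))/(-566) = ((15 - 1*(-6))/(-6))*(-1/566) = -(15 + 6)/6*(-1/566) = -⅙*21*(-1/566) = -7/2*(-1/566) = 7/1132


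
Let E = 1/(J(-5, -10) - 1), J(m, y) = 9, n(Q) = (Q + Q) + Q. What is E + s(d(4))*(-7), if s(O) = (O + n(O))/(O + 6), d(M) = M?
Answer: -443/40 ≈ -11.075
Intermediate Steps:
n(Q) = 3*Q (n(Q) = 2*Q + Q = 3*Q)
E = ⅛ (E = 1/(9 - 1) = 1/8 = ⅛ ≈ 0.12500)
s(O) = 4*O/(6 + O) (s(O) = (O + 3*O)/(O + 6) = (4*O)/(6 + O) = 4*O/(6 + O))
E + s(d(4))*(-7) = ⅛ + (4*4/(6 + 4))*(-7) = ⅛ + (4*4/10)*(-7) = ⅛ + (4*4*(⅒))*(-7) = ⅛ + (8/5)*(-7) = ⅛ - 56/5 = -443/40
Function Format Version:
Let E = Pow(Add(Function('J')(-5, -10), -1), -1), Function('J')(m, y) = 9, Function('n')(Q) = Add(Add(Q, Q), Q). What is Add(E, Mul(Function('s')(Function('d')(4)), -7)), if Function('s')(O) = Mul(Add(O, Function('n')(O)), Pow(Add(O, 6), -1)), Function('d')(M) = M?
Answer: Rational(-443, 40) ≈ -11.075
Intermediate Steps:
Function('n')(Q) = Mul(3, Q) (Function('n')(Q) = Add(Mul(2, Q), Q) = Mul(3, Q))
E = Rational(1, 8) (E = Pow(Add(9, -1), -1) = Pow(8, -1) = Rational(1, 8) ≈ 0.12500)
Function('s')(O) = Mul(4, O, Pow(Add(6, O), -1)) (Function('s')(O) = Mul(Add(O, Mul(3, O)), Pow(Add(O, 6), -1)) = Mul(Mul(4, O), Pow(Add(6, O), -1)) = Mul(4, O, Pow(Add(6, O), -1)))
Add(E, Mul(Function('s')(Function('d')(4)), -7)) = Add(Rational(1, 8), Mul(Mul(4, 4, Pow(Add(6, 4), -1)), -7)) = Add(Rational(1, 8), Mul(Mul(4, 4, Pow(10, -1)), -7)) = Add(Rational(1, 8), Mul(Mul(4, 4, Rational(1, 10)), -7)) = Add(Rational(1, 8), Mul(Rational(8, 5), -7)) = Add(Rational(1, 8), Rational(-56, 5)) = Rational(-443, 40)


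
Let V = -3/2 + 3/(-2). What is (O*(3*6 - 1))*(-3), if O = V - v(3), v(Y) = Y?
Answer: 306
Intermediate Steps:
V = -3 (V = -3*1/2 + 3*(-1/2) = -3/2 - 3/2 = -3)
O = -6 (O = -3 - 1*3 = -3 - 3 = -6)
(O*(3*6 - 1))*(-3) = -6*(3*6 - 1)*(-3) = -6*(18 - 1)*(-3) = -6*17*(-3) = -102*(-3) = 306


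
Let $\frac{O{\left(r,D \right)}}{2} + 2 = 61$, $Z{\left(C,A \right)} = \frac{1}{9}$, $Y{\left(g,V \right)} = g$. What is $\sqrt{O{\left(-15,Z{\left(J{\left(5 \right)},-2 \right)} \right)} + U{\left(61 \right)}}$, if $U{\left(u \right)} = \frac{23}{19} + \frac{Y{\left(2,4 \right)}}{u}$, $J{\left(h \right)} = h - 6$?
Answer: $\frac{\sqrt{160177277}}{1159} \approx 10.92$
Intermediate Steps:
$J{\left(h \right)} = -6 + h$ ($J{\left(h \right)} = h - 6 = -6 + h$)
$Z{\left(C,A \right)} = \frac{1}{9}$
$O{\left(r,D \right)} = 118$ ($O{\left(r,D \right)} = -4 + 2 \cdot 61 = -4 + 122 = 118$)
$U{\left(u \right)} = \frac{23}{19} + \frac{2}{u}$
$\sqrt{O{\left(-15,Z{\left(J{\left(5 \right)},-2 \right)} \right)} + U{\left(61 \right)}} = \sqrt{118 + \left(\frac{23}{19} + \frac{2}{61}\right)} = \sqrt{118 + \frac{1441}{1159}} = \sqrt{\frac{138203}{1159}} = \frac{\sqrt{160177277}}{1159}$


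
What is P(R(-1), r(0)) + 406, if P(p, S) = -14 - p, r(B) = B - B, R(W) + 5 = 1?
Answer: 396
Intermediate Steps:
R(W) = -4 (R(W) = -5 + 1 = -4)
r(B) = 0
P(R(-1), r(0)) + 406 = (-14 - 1*(-4)) + 406 = (-14 + 4) + 406 = -10 + 406 = 396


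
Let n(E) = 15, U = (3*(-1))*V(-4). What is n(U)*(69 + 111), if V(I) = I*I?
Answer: 2700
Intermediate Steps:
V(I) = I²
U = -48 (U = (3*(-1))*(-4)² = -3*16 = -48)
n(U)*(69 + 111) = 15*(69 + 111) = 15*180 = 2700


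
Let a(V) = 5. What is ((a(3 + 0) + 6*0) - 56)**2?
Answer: 2601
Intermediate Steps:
((a(3 + 0) + 6*0) - 56)**2 = ((5 + 6*0) - 56)**2 = ((5 + 0) - 56)**2 = (5 - 56)**2 = (-51)**2 = 2601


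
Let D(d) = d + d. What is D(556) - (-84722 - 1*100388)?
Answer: 186222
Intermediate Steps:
D(d) = 2*d
D(556) - (-84722 - 1*100388) = 2*556 - (-84722 - 1*100388) = 1112 - (-84722 - 100388) = 1112 - 1*(-185110) = 1112 + 185110 = 186222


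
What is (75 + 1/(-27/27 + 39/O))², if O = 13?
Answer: 22801/4 ≈ 5700.3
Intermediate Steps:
(75 + 1/(-27/27 + 39/O))² = (75 + 1/(-27/27 + 39/13))² = (75 + 1/(-27*1/27 + 39*(1/13)))² = (75 + 1/(-1 + 3))² = (75 + 1/2)² = (75 + ½)² = (151/2)² = 22801/4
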